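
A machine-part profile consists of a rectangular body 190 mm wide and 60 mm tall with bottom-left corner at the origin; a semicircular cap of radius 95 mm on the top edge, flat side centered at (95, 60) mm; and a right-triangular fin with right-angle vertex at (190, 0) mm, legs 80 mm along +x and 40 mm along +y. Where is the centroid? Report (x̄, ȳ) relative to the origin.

rectangular body: A = 190 × 60 = 11400.00, centroid at (95.00, 30.00).
semicircular top: A = ½π·95² = 14176.44, centroid at (95.00, 100.32).
triangular fin: A = ½·80·40 = 1600.00, centroid at (216.67, 13.33).
ΣA = 27176.44 mm², ΣAx̄ = 2776428.17 mm³, ΣAȳ = 1785502.88 mm³.
x̄ = 2776428.17/27176.44 = 102.16 mm; ȳ = 1785502.88/27176.44 = 65.70 mm.

x̄ = 102.16 mm, ȳ = 65.70 mm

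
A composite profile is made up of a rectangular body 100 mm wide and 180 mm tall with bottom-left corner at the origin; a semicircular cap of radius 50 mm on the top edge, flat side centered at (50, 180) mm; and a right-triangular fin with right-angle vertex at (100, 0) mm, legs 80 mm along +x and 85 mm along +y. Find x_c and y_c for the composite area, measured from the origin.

Part | A | x̄ᵢ | ȳᵢ | A·x̄ᵢ | A·ȳᵢ
rectangular body | 18000.00 | 50.00 | 90.00 | 900000.00 | 1620000.00
semicircular top | 3926.99 | 50.00 | 201.22 | 196349.54 | 790191.68
triangular fin | 3400.00 | 126.67 | 28.33 | 430666.67 | 96333.33
Σ | 25326.99 |  |  | 1527016.21 | 2506525.01
x_c = 1527016.21 / 25326.99 = 60.29 mm
y_c = 2506525.01 / 25326.99 = 98.97 mm

x_c = 60.29 mm, y_c = 98.97 mm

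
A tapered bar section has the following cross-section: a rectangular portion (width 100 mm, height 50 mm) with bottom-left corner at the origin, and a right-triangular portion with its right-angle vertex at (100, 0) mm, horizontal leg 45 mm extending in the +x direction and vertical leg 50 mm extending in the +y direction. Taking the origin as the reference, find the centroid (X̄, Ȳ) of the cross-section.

X̄ = 61.94 mm, Ȳ = 23.47 mm

rectangular portion: A = 100 × 50 = 5000.00, centroid at (50.00, 25.00).
triangular portion: A = ½·45·50 = 1125.00, centroid at (115.00, 16.67).
ΣA = 6125.00 mm²
ΣAX̄ = (5000.00)(50.00) + (1125.00)(115.00) = 379375.00 mm³
ΣAȲ = (5000.00)(25.00) + (1125.00)(16.67) = 143750.00 mm³
X̄ = 379375.00 / 6125.00 = 61.94 mm
Ȳ = 143750.00 / 6125.00 = 23.47 mm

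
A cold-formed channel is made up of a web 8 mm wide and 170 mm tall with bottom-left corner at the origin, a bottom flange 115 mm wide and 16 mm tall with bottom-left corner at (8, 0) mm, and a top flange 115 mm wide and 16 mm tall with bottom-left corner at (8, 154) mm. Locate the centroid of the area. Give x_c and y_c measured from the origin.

x_c = 48.90 mm, y_c = 85.00 mm

Part | A | x̄ᵢ | ȳᵢ | A·x̄ᵢ | A·ȳᵢ
web | 1360.00 | 4.00 | 85.00 | 5440.00 | 115600.00
bottom flange | 1840.00 | 65.50 | 8.00 | 120520.00 | 14720.00
top flange | 1840.00 | 65.50 | 162.00 | 120520.00 | 298080.00
Σ | 5040.00 |  |  | 246480.00 | 428400.00
x_c = 246480.00 / 5040.00 = 48.90 mm
y_c = 428400.00 / 5040.00 = 85.00 mm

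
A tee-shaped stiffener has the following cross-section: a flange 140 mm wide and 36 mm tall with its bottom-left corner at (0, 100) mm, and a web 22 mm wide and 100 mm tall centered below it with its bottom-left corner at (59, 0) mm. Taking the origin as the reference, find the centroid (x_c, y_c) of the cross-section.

x_c = 70.00 mm, y_c = 97.34 mm

web: A = 22 × 100 = 2200.00, centroid at (70.00, 50.00).
flange: A = 140 × 36 = 5040.00, centroid at (70.00, 118.00).
ΣA = 7240.00 mm²
ΣAx_c = (2200.00)(70.00) + (5040.00)(70.00) = 506800.00 mm³
ΣAy_c = (2200.00)(50.00) + (5040.00)(118.00) = 704720.00 mm³
x_c = 506800.00 / 7240.00 = 70.00 mm
y_c = 704720.00 / 7240.00 = 97.34 mm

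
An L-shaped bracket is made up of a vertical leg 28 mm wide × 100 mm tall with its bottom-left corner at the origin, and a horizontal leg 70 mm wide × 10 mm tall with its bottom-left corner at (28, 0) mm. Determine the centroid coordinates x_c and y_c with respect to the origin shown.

vertical leg: A = 28 × 100 = 2800.00, centroid at (14.00, 50.00).
horizontal leg: A = 70 × 10 = 700.00, centroid at (63.00, 5.00).
ΣA = 3500.00 mm², ΣAx_c = 83300.00 mm³, ΣAy_c = 143500.00 mm³.
x_c = 83300.00/3500.00 = 23.80 mm; y_c = 143500.00/3500.00 = 41.00 mm.

x_c = 23.80 mm, y_c = 41.00 mm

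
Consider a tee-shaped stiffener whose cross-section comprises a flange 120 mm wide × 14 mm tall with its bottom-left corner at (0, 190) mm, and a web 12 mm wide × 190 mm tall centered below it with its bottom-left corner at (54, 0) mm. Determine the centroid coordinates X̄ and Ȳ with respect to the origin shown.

X̄ = 60.00 mm, Ȳ = 138.27 mm

web: A = 12 × 190 = 2280.00, centroid at (60.00, 95.00).
flange: A = 120 × 14 = 1680.00, centroid at (60.00, 197.00).
ΣA = 3960.00 mm²
ΣAX̄ = (2280.00)(60.00) + (1680.00)(60.00) = 237600.00 mm³
ΣAȲ = (2280.00)(95.00) + (1680.00)(197.00) = 547560.00 mm³
X̄ = 237600.00 / 3960.00 = 60.00 mm
Ȳ = 547560.00 / 3960.00 = 138.27 mm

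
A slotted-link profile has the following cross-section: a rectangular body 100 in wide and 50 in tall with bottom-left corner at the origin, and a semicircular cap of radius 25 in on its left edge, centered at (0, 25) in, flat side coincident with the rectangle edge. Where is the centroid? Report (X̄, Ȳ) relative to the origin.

rectangular body: A = 100 × 50 = 5000.00, centroid at (50.00, 25.00).
semicircular end: A = ½π·25² = 981.75, centroid at (-10.61, 25.00).
ΣA = 5981.75 in², ΣAX̄ = 239583.33 in³, ΣAȲ = 149543.69 in³.
X̄ = 239583.33/5981.75 = 40.05 in; Ȳ = 149543.69/5981.75 = 25.00 in.

X̄ = 40.05 in, Ȳ = 25.00 in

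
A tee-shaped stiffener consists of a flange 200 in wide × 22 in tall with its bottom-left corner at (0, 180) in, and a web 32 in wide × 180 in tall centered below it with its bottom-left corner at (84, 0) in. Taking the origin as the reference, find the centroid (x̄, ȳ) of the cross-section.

x̄ = 100.00 in, ȳ = 133.74 in

web: A = 32 × 180 = 5760.00, centroid at (100.00, 90.00).
flange: A = 200 × 22 = 4400.00, centroid at (100.00, 191.00).
ΣA = 10160.00 in²
ΣAx̄ = (5760.00)(100.00) + (4400.00)(100.00) = 1016000.00 in³
ΣAȳ = (5760.00)(90.00) + (4400.00)(191.00) = 1358800.00 in³
x̄ = 1016000.00 / 10160.00 = 100.00 in
ȳ = 1358800.00 / 10160.00 = 133.74 in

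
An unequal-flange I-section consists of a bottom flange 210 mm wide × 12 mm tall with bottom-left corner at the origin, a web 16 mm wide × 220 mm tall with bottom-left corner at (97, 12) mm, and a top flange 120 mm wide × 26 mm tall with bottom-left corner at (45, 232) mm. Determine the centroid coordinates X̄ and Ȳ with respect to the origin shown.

X̄ = 105.00 mm, Ȳ = 131.98 mm

bottom flange: A = 210 × 12 = 2520.00, centroid at (105.00, 6.00).
web: A = 16 × 220 = 3520.00, centroid at (105.00, 122.00).
top flange: A = 120 × 26 = 3120.00, centroid at (105.00, 245.00).
ΣA = 9160.00 mm², ΣAX̄ = 961800.00 mm³, ΣAȲ = 1208960.00 mm³.
X̄ = 961800.00/9160.00 = 105.00 mm; Ȳ = 1208960.00/9160.00 = 131.98 mm.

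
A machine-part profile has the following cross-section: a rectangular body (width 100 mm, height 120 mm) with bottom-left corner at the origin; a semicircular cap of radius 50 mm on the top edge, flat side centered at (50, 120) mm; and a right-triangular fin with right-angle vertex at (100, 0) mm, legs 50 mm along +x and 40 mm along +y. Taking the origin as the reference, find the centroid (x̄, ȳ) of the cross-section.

x̄ = 53.94 mm, ȳ = 76.09 mm

rectangular body: A = 100 × 120 = 12000.00, centroid at (50.00, 60.00).
semicircular top: A = ½π·50² = 3926.99, centroid at (50.00, 141.22).
triangular fin: A = ½·50·40 = 1000.00, centroid at (116.67, 13.33).
ΣA = 16926.99 mm², ΣAx̄ = 913016.21 mm³, ΣAȳ = 1287905.56 mm³.
x̄ = 913016.21/16926.99 = 53.94 mm; ȳ = 1287905.56/16926.99 = 76.09 mm.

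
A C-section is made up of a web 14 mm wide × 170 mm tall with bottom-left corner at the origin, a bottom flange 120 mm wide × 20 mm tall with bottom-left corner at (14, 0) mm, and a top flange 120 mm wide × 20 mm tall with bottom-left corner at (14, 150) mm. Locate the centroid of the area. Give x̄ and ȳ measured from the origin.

x̄ = 51.79 mm, ȳ = 85.00 mm

web: A = 14 × 170 = 2380.00, centroid at (7.00, 85.00).
bottom flange: A = 120 × 20 = 2400.00, centroid at (74.00, 10.00).
top flange: A = 120 × 20 = 2400.00, centroid at (74.00, 160.00).
ΣA = 7180.00 mm²
ΣAx̄ = (2380.00)(7.00) + (2400.00)(74.00) + (2400.00)(74.00) = 371860.00 mm³
ΣAȳ = (2380.00)(85.00) + (2400.00)(10.00) + (2400.00)(160.00) = 610300.00 mm³
x̄ = 371860.00 / 7180.00 = 51.79 mm
ȳ = 610300.00 / 7180.00 = 85.00 mm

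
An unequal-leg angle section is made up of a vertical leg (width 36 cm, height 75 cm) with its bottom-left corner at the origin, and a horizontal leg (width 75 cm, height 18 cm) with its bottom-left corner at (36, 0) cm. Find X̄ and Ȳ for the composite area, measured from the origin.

X̄ = 36.50 cm, Ȳ = 28.00 cm

vertical leg: A = 36 × 75 = 2700.00, centroid at (18.00, 37.50).
horizontal leg: A = 75 × 18 = 1350.00, centroid at (73.50, 9.00).
ΣA = 4050.00 cm²
ΣAX̄ = (2700.00)(18.00) + (1350.00)(73.50) = 147825.00 cm³
ΣAȲ = (2700.00)(37.50) + (1350.00)(9.00) = 113400.00 cm³
X̄ = 147825.00 / 4050.00 = 36.50 cm
Ȳ = 113400.00 / 4050.00 = 28.00 cm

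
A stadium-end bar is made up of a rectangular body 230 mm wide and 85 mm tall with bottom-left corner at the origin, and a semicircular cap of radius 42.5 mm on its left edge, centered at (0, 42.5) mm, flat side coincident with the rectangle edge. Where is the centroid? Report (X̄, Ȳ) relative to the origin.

rectangular body: A = 230 × 85 = 19550.00, centroid at (115.00, 42.50).
semicircular end: A = ½π·42.5² = 2837.25, centroid at (-18.04, 42.50).
ΣA = 22387.25 mm², ΣAX̄ = 2197072.92 mm³, ΣAȲ = 951458.16 mm³.
X̄ = 2197072.92/22387.25 = 98.14 mm; Ȳ = 951458.16/22387.25 = 42.50 mm.

X̄ = 98.14 mm, Ȳ = 42.50 mm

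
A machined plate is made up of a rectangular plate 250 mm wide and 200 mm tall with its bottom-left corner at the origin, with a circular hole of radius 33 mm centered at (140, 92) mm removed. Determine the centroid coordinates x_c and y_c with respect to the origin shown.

x_c = 123.90 mm, y_c = 100.59 mm

plate: A = 250 × 200 = 50000.00, centroid at (125.00, 100.00).
hole: A = −π·33² = -3421.19, centroid at (140.00, 92.00).
ΣA = 46578.81 mm²
ΣAx_c = (50000.00)(125.00) + (-3421.19)(140.00) = 5771032.78 mm³
ΣAy_c = (50000.00)(100.00) + (-3421.19)(92.00) = 4685250.12 mm³
x_c = 5771032.78 / 46578.81 = 123.90 mm
y_c = 4685250.12 / 46578.81 = 100.59 mm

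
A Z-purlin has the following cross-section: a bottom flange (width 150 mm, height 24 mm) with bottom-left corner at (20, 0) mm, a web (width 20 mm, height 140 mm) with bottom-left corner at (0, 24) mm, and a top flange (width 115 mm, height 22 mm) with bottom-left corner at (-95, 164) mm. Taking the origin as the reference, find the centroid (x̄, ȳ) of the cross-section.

bottom flange: A = 150 × 24 = 3600.00, centroid at (95.00, 12.00).
web: A = 20 × 140 = 2800.00, centroid at (10.00, 94.00).
top flange: A = 115 × 22 = 2530.00, centroid at (-37.50, 175.00).
ΣA = 8930.00 mm², ΣAx̄ = 275125.00 mm³, ΣAȳ = 749150.00 mm³.
x̄ = 275125.00/8930.00 = 30.81 mm; ȳ = 749150.00/8930.00 = 83.89 mm.

x̄ = 30.81 mm, ȳ = 83.89 mm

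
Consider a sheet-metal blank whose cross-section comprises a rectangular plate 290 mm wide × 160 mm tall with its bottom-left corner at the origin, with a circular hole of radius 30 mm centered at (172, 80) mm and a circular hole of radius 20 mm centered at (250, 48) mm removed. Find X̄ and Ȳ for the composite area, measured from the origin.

X̄ = 140.08 mm, Ȳ = 80.95 mm

Part | A | x̄ᵢ | ȳᵢ | A·x̄ᵢ | A·ȳᵢ
plate | 46400.00 | 145.00 | 80.00 | 6728000.00 | 3712000.00
hole 1 | -2827.43 | 172.00 | 80.00 | -486318.54 | -226194.67
hole 2 | -1256.64 | 250.00 | 48.00 | -314159.27 | -60318.58
Σ | 42315.93 |  |  | 5927522.19 | 3425486.75
X̄ = 5927522.19 / 42315.93 = 140.08 mm
Ȳ = 3425486.75 / 42315.93 = 80.95 mm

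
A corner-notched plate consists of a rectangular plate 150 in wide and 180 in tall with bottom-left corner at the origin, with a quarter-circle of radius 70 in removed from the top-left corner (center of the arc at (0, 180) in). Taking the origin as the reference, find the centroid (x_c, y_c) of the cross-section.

x_c = 82.53 in, y_c = 79.98 in

plate: A = 150 × 180 = 27000.00, centroid at (75.00, 90.00).
removed quarter-circle: A = −¼π·70² = -3848.45, centroid at (29.71, 150.29).
ΣA = 23151.55 in², ΣAx_c = 1910666.67 in³, ΣAy_c = 1851612.15 in³.
x_c = 1910666.67/23151.55 = 82.53 in; y_c = 1851612.15/23151.55 = 79.98 in.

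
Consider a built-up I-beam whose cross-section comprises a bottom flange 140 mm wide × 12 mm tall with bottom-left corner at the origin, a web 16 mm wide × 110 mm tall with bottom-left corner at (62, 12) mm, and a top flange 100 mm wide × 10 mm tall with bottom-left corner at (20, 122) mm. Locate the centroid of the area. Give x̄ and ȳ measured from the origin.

x̄ = 70.00 mm, ȳ = 57.43 mm

Part | A | x̄ᵢ | ȳᵢ | A·x̄ᵢ | A·ȳᵢ
bottom flange | 1680.00 | 70.00 | 6.00 | 117600.00 | 10080.00
web | 1760.00 | 70.00 | 67.00 | 123200.00 | 117920.00
top flange | 1000.00 | 70.00 | 127.00 | 70000.00 | 127000.00
Σ | 4440.00 |  |  | 310800.00 | 255000.00
x̄ = 310800.00 / 4440.00 = 70.00 mm
ȳ = 255000.00 / 4440.00 = 57.43 mm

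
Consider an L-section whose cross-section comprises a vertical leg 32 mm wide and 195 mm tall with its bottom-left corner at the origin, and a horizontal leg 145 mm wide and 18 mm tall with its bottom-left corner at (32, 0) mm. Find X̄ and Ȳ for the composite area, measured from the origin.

X̄ = 42.10 mm, Ȳ = 71.40 mm

vertical leg: A = 32 × 195 = 6240.00, centroid at (16.00, 97.50).
horizontal leg: A = 145 × 18 = 2610.00, centroid at (104.50, 9.00).
ΣA = 8850.00 mm², ΣAX̄ = 372585.00 mm³, ΣAȲ = 631890.00 mm³.
X̄ = 372585.00/8850.00 = 42.10 mm; Ȳ = 631890.00/8850.00 = 71.40 mm.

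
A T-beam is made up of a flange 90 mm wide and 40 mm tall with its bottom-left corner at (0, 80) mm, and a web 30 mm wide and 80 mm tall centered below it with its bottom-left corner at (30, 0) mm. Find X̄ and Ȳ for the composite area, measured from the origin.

web: A = 30 × 80 = 2400.00, centroid at (45.00, 40.00).
flange: A = 90 × 40 = 3600.00, centroid at (45.00, 100.00).
ΣA = 6000.00 mm²
ΣAX̄ = (2400.00)(45.00) + (3600.00)(45.00) = 270000.00 mm³
ΣAȲ = (2400.00)(40.00) + (3600.00)(100.00) = 456000.00 mm³
X̄ = 270000.00 / 6000.00 = 45.00 mm
Ȳ = 456000.00 / 6000.00 = 76.00 mm

X̄ = 45.00 mm, Ȳ = 76.00 mm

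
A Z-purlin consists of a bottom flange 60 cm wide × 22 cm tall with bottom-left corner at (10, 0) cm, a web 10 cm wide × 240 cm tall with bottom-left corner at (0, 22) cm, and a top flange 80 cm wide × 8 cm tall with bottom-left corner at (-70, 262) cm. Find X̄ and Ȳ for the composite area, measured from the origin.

X̄ = 10.46 cm, Ȳ = 120.54 cm

Part | A | x̄ᵢ | ȳᵢ | A·x̄ᵢ | A·ȳᵢ
bottom flange | 1320.00 | 40.00 | 11.00 | 52800.00 | 14520.00
web | 2400.00 | 5.00 | 142.00 | 12000.00 | 340800.00
top flange | 640.00 | -30.00 | 266.00 | -19200.00 | 170240.00
Σ | 4360.00 |  |  | 45600.00 | 525560.00
X̄ = 45600.00 / 4360.00 = 10.46 cm
Ȳ = 525560.00 / 4360.00 = 120.54 cm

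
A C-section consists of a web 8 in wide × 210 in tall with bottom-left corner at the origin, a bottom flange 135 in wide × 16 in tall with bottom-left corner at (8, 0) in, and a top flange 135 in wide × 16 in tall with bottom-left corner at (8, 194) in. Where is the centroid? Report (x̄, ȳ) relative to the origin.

web: A = 8 × 210 = 1680.00, centroid at (4.00, 105.00).
bottom flange: A = 135 × 16 = 2160.00, centroid at (75.50, 8.00).
top flange: A = 135 × 16 = 2160.00, centroid at (75.50, 202.00).
ΣA = 6000.00 in², ΣAx̄ = 332880.00 in³, ΣAȳ = 630000.00 in³.
x̄ = 332880.00/6000.00 = 55.48 in; ȳ = 630000.00/6000.00 = 105.00 in.

x̄ = 55.48 in, ȳ = 105.00 in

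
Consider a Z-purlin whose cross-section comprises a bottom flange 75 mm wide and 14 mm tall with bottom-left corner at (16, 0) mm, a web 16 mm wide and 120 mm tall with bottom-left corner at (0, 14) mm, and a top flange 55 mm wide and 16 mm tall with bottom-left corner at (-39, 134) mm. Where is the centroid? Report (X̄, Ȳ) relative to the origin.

X̄ = 15.95 mm, Ȳ = 71.27 mm

Part | A | x̄ᵢ | ȳᵢ | A·x̄ᵢ | A·ȳᵢ
bottom flange | 1050.00 | 53.50 | 7.00 | 56175.00 | 7350.00
web | 1920.00 | 8.00 | 74.00 | 15360.00 | 142080.00
top flange | 880.00 | -11.50 | 142.00 | -10120.00 | 124960.00
Σ | 3850.00 |  |  | 61415.00 | 274390.00
X̄ = 61415.00 / 3850.00 = 15.95 mm
Ȳ = 274390.00 / 3850.00 = 71.27 mm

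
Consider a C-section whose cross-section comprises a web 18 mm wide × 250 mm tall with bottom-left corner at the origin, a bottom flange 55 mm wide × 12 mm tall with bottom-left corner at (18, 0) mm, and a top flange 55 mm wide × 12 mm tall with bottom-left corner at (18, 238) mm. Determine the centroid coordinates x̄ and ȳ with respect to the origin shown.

x̄ = 17.28 mm, ȳ = 125.00 mm

web: A = 18 × 250 = 4500.00, centroid at (9.00, 125.00).
bottom flange: A = 55 × 12 = 660.00, centroid at (45.50, 6.00).
top flange: A = 55 × 12 = 660.00, centroid at (45.50, 244.00).
ΣA = 5820.00 mm², ΣAx̄ = 100560.00 mm³, ΣAȳ = 727500.00 mm³.
x̄ = 100560.00/5820.00 = 17.28 mm; ȳ = 727500.00/5820.00 = 125.00 mm.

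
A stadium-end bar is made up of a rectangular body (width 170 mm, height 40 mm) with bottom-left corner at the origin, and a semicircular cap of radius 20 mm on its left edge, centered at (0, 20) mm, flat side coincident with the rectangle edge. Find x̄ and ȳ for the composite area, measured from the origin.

x̄ = 77.09 mm, ȳ = 20.00 mm

Part | A | x̄ᵢ | ȳᵢ | A·x̄ᵢ | A·ȳᵢ
rectangular body | 6800.00 | 85.00 | 20.00 | 578000.00 | 136000.00
semicircular end | 628.32 | -8.49 | 20.00 | -5333.33 | 12566.37
Σ | 7428.32 |  |  | 572666.67 | 148566.37
x̄ = 572666.67 / 7428.32 = 77.09 mm
ȳ = 148566.37 / 7428.32 = 20.00 mm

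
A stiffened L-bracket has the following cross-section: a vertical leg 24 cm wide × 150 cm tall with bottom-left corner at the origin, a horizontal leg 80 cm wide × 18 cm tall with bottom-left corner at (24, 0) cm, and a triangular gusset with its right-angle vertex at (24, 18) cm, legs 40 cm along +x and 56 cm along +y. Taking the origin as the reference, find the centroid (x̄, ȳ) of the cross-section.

vertical leg: A = 24 × 150 = 3600.00, centroid at (12.00, 75.00).
horizontal leg: A = 80 × 18 = 1440.00, centroid at (64.00, 9.00).
gusset: A = ½·40·56 = 1120.00, centroid at (37.33, 36.67).
ΣA = 6160.00 cm²
ΣAx̄ = (3600.00)(12.00) + (1440.00)(64.00) + (1120.00)(37.33) = 177173.33 cm³
ΣAȳ = (3600.00)(75.00) + (1440.00)(9.00) + (1120.00)(36.67) = 324026.67 cm³
x̄ = 177173.33 / 6160.00 = 28.76 cm
ȳ = 324026.67 / 6160.00 = 52.60 cm

x̄ = 28.76 cm, ȳ = 52.60 cm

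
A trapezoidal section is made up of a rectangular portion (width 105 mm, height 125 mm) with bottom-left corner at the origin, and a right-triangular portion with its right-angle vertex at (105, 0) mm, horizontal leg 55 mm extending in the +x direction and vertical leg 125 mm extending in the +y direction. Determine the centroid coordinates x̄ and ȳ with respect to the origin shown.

rectangular portion: A = 105 × 125 = 13125.00, centroid at (52.50, 62.50).
triangular portion: A = ½·55·125 = 3437.50, centroid at (123.33, 41.67).
ΣA = 16562.50 mm², ΣAx̄ = 1113020.83 mm³, ΣAȳ = 963541.67 mm³.
x̄ = 1113020.83/16562.50 = 67.20 mm; ȳ = 963541.67/16562.50 = 58.18 mm.

x̄ = 67.20 mm, ȳ = 58.18 mm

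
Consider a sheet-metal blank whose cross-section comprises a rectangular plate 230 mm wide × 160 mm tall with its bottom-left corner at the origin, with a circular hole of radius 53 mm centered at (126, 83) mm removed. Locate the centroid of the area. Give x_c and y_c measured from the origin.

x_c = 111.53 mm, y_c = 79.05 mm

plate: A = 230 × 160 = 36800.00, centroid at (115.00, 80.00).
hole: A = −π·53² = -8824.73, centroid at (126.00, 83.00).
ΣA = 27975.27 mm², ΣAx_c = 3120083.55 mm³, ΣAy_c = 2211547.10 mm³.
x_c = 3120083.55/27975.27 = 111.53 mm; y_c = 2211547.10/27975.27 = 79.05 mm.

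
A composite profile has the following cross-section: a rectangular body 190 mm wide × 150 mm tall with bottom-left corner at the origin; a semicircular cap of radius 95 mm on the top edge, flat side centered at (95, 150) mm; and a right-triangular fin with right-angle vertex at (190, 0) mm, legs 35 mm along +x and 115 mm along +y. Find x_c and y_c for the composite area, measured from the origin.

Part | A | x̄ᵢ | ȳᵢ | A·x̄ᵢ | A·ȳᵢ
rectangular body | 28500.00 | 95.00 | 75.00 | 2707500.00 | 2137500.00
semicircular top | 14176.44 | 95.00 | 190.32 | 1346761.50 | 2698048.86
triangular fin | 2012.50 | 201.67 | 38.33 | 405854.17 | 77145.83
Σ | 44688.94 |  |  | 4460115.67 | 4912694.69
x_c = 4460115.67 / 44688.94 = 99.80 mm
y_c = 4912694.69 / 44688.94 = 109.93 mm

x_c = 99.80 mm, y_c = 109.93 mm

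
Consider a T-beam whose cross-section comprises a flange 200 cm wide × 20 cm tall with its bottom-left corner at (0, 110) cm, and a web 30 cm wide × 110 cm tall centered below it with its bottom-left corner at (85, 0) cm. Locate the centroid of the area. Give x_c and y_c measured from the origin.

Part | A | x̄ᵢ | ȳᵢ | A·x̄ᵢ | A·ȳᵢ
web | 3300.00 | 100.00 | 55.00 | 330000.00 | 181500.00
flange | 4000.00 | 100.00 | 120.00 | 400000.00 | 480000.00
Σ | 7300.00 |  |  | 730000.00 | 661500.00
x_c = 730000.00 / 7300.00 = 100.00 cm
y_c = 661500.00 / 7300.00 = 90.62 cm

x_c = 100.00 cm, y_c = 90.62 cm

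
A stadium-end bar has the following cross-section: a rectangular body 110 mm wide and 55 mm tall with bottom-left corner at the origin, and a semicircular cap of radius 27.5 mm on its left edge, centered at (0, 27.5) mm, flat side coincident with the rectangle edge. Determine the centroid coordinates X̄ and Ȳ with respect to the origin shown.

rectangular body: A = 110 × 55 = 6050.00, centroid at (55.00, 27.50).
semicircular end: A = ½π·27.5² = 1187.91, centroid at (-11.67, 27.50).
ΣA = 7237.91 mm², ΣAX̄ = 318885.42 mm³, ΣAȲ = 199042.65 mm³.
X̄ = 318885.42/7237.91 = 44.06 mm; Ȳ = 199042.65/7237.91 = 27.50 mm.

X̄ = 44.06 mm, Ȳ = 27.50 mm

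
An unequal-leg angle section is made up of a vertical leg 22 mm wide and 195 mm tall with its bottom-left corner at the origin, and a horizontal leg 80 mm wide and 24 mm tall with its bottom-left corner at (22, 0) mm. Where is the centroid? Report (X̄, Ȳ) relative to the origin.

X̄ = 26.77 mm, Ȳ = 71.07 mm

vertical leg: A = 22 × 195 = 4290.00, centroid at (11.00, 97.50).
horizontal leg: A = 80 × 24 = 1920.00, centroid at (62.00, 12.00).
ΣA = 6210.00 mm²
ΣAX̄ = (4290.00)(11.00) + (1920.00)(62.00) = 166230.00 mm³
ΣAȲ = (4290.00)(97.50) + (1920.00)(12.00) = 441315.00 mm³
X̄ = 166230.00 / 6210.00 = 26.77 mm
Ȳ = 441315.00 / 6210.00 = 71.07 mm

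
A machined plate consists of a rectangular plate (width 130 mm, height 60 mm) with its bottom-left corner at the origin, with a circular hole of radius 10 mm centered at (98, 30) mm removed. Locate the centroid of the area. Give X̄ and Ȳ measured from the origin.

X̄ = 63.62 mm, Ȳ = 30.00 mm

Part | A | x̄ᵢ | ȳᵢ | A·x̄ᵢ | A·ȳᵢ
plate | 7800.00 | 65.00 | 30.00 | 507000.00 | 234000.00
hole | -314.16 | 98.00 | 30.00 | -30787.61 | -9424.78
Σ | 7485.84 |  |  | 476212.39 | 224575.22
X̄ = 476212.39 / 7485.84 = 63.62 mm
Ȳ = 224575.22 / 7485.84 = 30.00 mm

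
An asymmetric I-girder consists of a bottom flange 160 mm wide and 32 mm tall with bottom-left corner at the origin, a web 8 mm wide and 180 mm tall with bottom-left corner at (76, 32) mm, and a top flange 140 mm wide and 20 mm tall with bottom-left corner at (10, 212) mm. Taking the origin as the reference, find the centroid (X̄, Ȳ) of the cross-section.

bottom flange: A = 160 × 32 = 5120.00, centroid at (80.00, 16.00).
web: A = 8 × 180 = 1440.00, centroid at (80.00, 122.00).
top flange: A = 140 × 20 = 2800.00, centroid at (80.00, 222.00).
ΣA = 9360.00 mm²
ΣAX̄ = (5120.00)(80.00) + (1440.00)(80.00) + (2800.00)(80.00) = 748800.00 mm³
ΣAȲ = (5120.00)(16.00) + (1440.00)(122.00) + (2800.00)(222.00) = 879200.00 mm³
X̄ = 748800.00 / 9360.00 = 80.00 mm
Ȳ = 879200.00 / 9360.00 = 93.93 mm

X̄ = 80.00 mm, Ȳ = 93.93 mm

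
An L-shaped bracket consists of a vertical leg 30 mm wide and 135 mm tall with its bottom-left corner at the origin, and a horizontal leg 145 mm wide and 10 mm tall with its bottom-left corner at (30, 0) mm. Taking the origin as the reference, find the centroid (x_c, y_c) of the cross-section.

x_c = 38.07 mm, y_c = 51.02 mm

vertical leg: A = 30 × 135 = 4050.00, centroid at (15.00, 67.50).
horizontal leg: A = 145 × 10 = 1450.00, centroid at (102.50, 5.00).
ΣA = 5500.00 mm²
ΣAx_c = (4050.00)(15.00) + (1450.00)(102.50) = 209375.00 mm³
ΣAy_c = (4050.00)(67.50) + (1450.00)(5.00) = 280625.00 mm³
x_c = 209375.00 / 5500.00 = 38.07 mm
y_c = 280625.00 / 5500.00 = 51.02 mm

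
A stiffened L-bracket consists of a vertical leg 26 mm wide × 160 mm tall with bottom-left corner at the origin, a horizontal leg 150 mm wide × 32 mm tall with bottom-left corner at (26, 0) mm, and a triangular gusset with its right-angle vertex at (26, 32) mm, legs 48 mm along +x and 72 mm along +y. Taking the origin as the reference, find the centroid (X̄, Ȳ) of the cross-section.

Part | A | x̄ᵢ | ȳᵢ | A·x̄ᵢ | A·ȳᵢ
vertical leg | 4160.00 | 13.00 | 80.00 | 54080.00 | 332800.00
horizontal leg | 4800.00 | 101.00 | 16.00 | 484800.00 | 76800.00
gusset | 1728.00 | 42.00 | 56.00 | 72576.00 | 96768.00
Σ | 10688.00 |  |  | 611456.00 | 506368.00
X̄ = 611456.00 / 10688.00 = 57.21 mm
Ȳ = 506368.00 / 10688.00 = 47.38 mm

X̄ = 57.21 mm, Ȳ = 47.38 mm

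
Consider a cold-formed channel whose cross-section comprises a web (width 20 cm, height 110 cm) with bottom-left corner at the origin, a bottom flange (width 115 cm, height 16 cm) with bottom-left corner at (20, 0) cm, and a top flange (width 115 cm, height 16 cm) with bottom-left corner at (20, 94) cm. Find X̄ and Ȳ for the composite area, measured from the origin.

web: A = 20 × 110 = 2200.00, centroid at (10.00, 55.00).
bottom flange: A = 115 × 16 = 1840.00, centroid at (77.50, 8.00).
top flange: A = 115 × 16 = 1840.00, centroid at (77.50, 102.00).
ΣA = 5880.00 cm², ΣAX̄ = 307200.00 cm³, ΣAȲ = 323400.00 cm³.
X̄ = 307200.00/5880.00 = 52.24 cm; Ȳ = 323400.00/5880.00 = 55.00 cm.

X̄ = 52.24 cm, Ȳ = 55.00 cm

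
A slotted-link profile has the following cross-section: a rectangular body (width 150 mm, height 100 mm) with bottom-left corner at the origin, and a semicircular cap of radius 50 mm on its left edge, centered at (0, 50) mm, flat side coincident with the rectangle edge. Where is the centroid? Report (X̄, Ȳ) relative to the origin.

X̄ = 55.04 mm, Ȳ = 50.00 mm

rectangular body: A = 150 × 100 = 15000.00, centroid at (75.00, 50.00).
semicircular end: A = ½π·50² = 3926.99, centroid at (-21.22, 50.00).
ΣA = 18926.99 mm², ΣAX̄ = 1041666.67 mm³, ΣAȲ = 946349.54 mm³.
X̄ = 1041666.67/18926.99 = 55.04 mm; Ȳ = 946349.54/18926.99 = 50.00 mm.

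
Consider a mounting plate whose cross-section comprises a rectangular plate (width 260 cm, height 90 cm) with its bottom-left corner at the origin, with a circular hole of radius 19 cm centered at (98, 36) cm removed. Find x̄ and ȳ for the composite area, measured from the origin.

plate: A = 260 × 90 = 23400.00, centroid at (130.00, 45.00).
hole: A = −π·19² = -1134.11, centroid at (98.00, 36.00).
ΣA = 22265.89 cm²
ΣAx̄ = (23400.00)(130.00) + (-1134.11)(98.00) = 2930856.74 cm³
ΣAȳ = (23400.00)(45.00) + (-1134.11)(36.00) = 1012171.86 cm³
x̄ = 2930856.74 / 22265.89 = 131.63 cm
ȳ = 1012171.86 / 22265.89 = 45.46 cm

x̄ = 131.63 cm, ȳ = 45.46 cm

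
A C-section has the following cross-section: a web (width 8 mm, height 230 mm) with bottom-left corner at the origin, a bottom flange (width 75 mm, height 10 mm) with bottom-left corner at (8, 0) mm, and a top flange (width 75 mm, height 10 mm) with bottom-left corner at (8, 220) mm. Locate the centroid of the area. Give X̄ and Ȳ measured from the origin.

X̄ = 22.64 mm, Ȳ = 115.00 mm

Part | A | x̄ᵢ | ȳᵢ | A·x̄ᵢ | A·ȳᵢ
web | 1840.00 | 4.00 | 115.00 | 7360.00 | 211600.00
bottom flange | 750.00 | 45.50 | 5.00 | 34125.00 | 3750.00
top flange | 750.00 | 45.50 | 225.00 | 34125.00 | 168750.00
Σ | 3340.00 |  |  | 75610.00 | 384100.00
X̄ = 75610.00 / 3340.00 = 22.64 mm
Ȳ = 384100.00 / 3340.00 = 115.00 mm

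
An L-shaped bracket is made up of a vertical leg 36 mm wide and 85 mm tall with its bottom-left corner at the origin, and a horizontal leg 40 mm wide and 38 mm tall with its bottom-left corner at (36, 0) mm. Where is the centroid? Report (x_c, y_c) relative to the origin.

vertical leg: A = 36 × 85 = 3060.00, centroid at (18.00, 42.50).
horizontal leg: A = 40 × 38 = 1520.00, centroid at (56.00, 19.00).
ΣA = 4580.00 mm²
ΣAx_c = (3060.00)(18.00) + (1520.00)(56.00) = 140200.00 mm³
ΣAy_c = (3060.00)(42.50) + (1520.00)(19.00) = 158930.00 mm³
x_c = 140200.00 / 4580.00 = 30.61 mm
y_c = 158930.00 / 4580.00 = 34.70 mm

x_c = 30.61 mm, y_c = 34.70 mm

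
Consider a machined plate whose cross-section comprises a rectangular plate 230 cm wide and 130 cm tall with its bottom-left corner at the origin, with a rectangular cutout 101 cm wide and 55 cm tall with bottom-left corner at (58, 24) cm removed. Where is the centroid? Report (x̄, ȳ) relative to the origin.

plate: A = 230 × 130 = 29900.00, centroid at (115.00, 65.00).
hole: A = −(101 × 55) = -5555.00, centroid at (108.50, 51.50).
ΣA = 24345.00 cm²
ΣAx̄ = (29900.00)(115.00) + (-5555.00)(108.50) = 2835782.50 cm³
ΣAȳ = (29900.00)(65.00) + (-5555.00)(51.50) = 1657417.50 cm³
x̄ = 2835782.50 / 24345.00 = 116.48 cm
ȳ = 1657417.50 / 24345.00 = 68.08 cm

x̄ = 116.48 cm, ȳ = 68.08 cm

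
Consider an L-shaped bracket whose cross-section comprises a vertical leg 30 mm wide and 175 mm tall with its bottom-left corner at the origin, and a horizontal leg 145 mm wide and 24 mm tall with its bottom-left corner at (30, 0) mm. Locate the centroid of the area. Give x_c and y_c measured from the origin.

vertical leg: A = 30 × 175 = 5250.00, centroid at (15.00, 87.50).
horizontal leg: A = 145 × 24 = 3480.00, centroid at (102.50, 12.00).
ΣA = 8730.00 mm²
ΣAx_c = (5250.00)(15.00) + (3480.00)(102.50) = 435450.00 mm³
ΣAy_c = (5250.00)(87.50) + (3480.00)(12.00) = 501135.00 mm³
x_c = 435450.00 / 8730.00 = 49.88 mm
y_c = 501135.00 / 8730.00 = 57.40 mm

x_c = 49.88 mm, y_c = 57.40 mm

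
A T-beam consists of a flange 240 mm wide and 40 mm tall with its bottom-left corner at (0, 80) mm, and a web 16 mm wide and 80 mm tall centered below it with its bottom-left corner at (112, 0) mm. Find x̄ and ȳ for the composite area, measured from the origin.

web: A = 16 × 80 = 1280.00, centroid at (120.00, 40.00).
flange: A = 240 × 40 = 9600.00, centroid at (120.00, 100.00).
ΣA = 10880.00 mm², ΣAx̄ = 1305600.00 mm³, ΣAȳ = 1011200.00 mm³.
x̄ = 1305600.00/10880.00 = 120.00 mm; ȳ = 1011200.00/10880.00 = 92.94 mm.

x̄ = 120.00 mm, ȳ = 92.94 mm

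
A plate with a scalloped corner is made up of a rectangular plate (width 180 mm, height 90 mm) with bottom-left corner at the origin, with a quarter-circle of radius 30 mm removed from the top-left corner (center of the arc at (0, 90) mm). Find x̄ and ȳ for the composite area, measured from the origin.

x̄ = 93.53 mm, ȳ = 43.53 mm

plate: A = 180 × 90 = 16200.00, centroid at (90.00, 45.00).
removed quarter-circle: A = −¼π·30² = -706.86, centroid at (12.73, 77.27).
ΣA = 15493.14 mm², ΣAx̄ = 1449000.00 mm³, ΣAȳ = 674382.75 mm³.
x̄ = 1449000.00/15493.14 = 93.53 mm; ȳ = 674382.75/15493.14 = 43.53 mm.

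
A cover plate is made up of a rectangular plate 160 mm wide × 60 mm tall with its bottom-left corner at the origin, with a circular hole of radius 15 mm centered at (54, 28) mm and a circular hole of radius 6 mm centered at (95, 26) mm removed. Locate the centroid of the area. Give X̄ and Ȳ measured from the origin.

X̄ = 81.90 mm, Ȳ = 30.21 mm

plate: A = 160 × 60 = 9600.00, centroid at (80.00, 30.00).
hole 1: A = −π·15² = -706.86, centroid at (54.00, 28.00).
hole 2: A = −π·6² = -113.10, centroid at (95.00, 26.00).
ΣA = 8780.04 mm²
ΣAX̄ = (9600.00)(80.00) + (-706.86)(54.00) + (-113.10)(95.00) = 719085.40 mm³
ΣAȲ = (9600.00)(30.00) + (-706.86)(28.00) + (-113.10)(26.00) = 265267.44 mm³
X̄ = 719085.40 / 8780.04 = 81.90 mm
Ȳ = 265267.44 / 8780.04 = 30.21 mm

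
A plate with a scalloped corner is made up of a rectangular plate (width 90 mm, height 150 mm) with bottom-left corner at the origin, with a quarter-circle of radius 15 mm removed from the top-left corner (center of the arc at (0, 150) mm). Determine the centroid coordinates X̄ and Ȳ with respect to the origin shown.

plate: A = 90 × 150 = 13500.00, centroid at (45.00, 75.00).
removed quarter-circle: A = −¼π·15² = -176.71, centroid at (6.37, 143.63).
ΣA = 13323.29 mm², ΣAX̄ = 606375.00 mm³, ΣAȲ = 987117.81 mm³.
X̄ = 606375.00/13323.29 = 45.51 mm; Ȳ = 987117.81/13323.29 = 74.09 mm.

X̄ = 45.51 mm, Ȳ = 74.09 mm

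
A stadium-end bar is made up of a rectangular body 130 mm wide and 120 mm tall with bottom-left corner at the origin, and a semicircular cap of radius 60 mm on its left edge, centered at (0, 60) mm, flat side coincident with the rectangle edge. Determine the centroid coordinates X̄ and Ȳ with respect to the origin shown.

X̄ = 40.93 mm, Ȳ = 60.00 mm

rectangular body: A = 130 × 120 = 15600.00, centroid at (65.00, 60.00).
semicircular end: A = ½π·60² = 5654.87, centroid at (-25.46, 60.00).
ΣA = 21254.87 mm²
ΣAX̄ = (15600.00)(65.00) + (5654.87)(-25.46) = 870000.00 mm³
ΣAȲ = (15600.00)(60.00) + (5654.87)(60.00) = 1275292.01 mm³
X̄ = 870000.00 / 21254.87 = 40.93 mm
Ȳ = 1275292.01 / 21254.87 = 60.00 mm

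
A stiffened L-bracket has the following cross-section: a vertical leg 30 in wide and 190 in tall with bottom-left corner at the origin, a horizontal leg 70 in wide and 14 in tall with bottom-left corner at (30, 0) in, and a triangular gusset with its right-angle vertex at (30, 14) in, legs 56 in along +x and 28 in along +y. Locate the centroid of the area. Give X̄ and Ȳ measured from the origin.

X̄ = 25.10 in, Ȳ = 75.92 in

Part | A | x̄ᵢ | ȳᵢ | A·x̄ᵢ | A·ȳᵢ
vertical leg | 5700.00 | 15.00 | 95.00 | 85500.00 | 541500.00
horizontal leg | 980.00 | 65.00 | 7.00 | 63700.00 | 6860.00
gusset | 784.00 | 48.67 | 23.33 | 38154.67 | 18293.33
Σ | 7464.00 |  |  | 187354.67 | 566653.33
X̄ = 187354.67 / 7464.00 = 25.10 in
Ȳ = 566653.33 / 7464.00 = 75.92 in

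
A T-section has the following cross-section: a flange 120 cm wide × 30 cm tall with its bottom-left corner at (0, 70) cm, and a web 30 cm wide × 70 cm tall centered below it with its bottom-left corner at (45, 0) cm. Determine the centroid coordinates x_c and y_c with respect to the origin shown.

Part | A | x̄ᵢ | ȳᵢ | A·x̄ᵢ | A·ȳᵢ
web | 2100.00 | 60.00 | 35.00 | 126000.00 | 73500.00
flange | 3600.00 | 60.00 | 85.00 | 216000.00 | 306000.00
Σ | 5700.00 |  |  | 342000.00 | 379500.00
x_c = 342000.00 / 5700.00 = 60.00 cm
y_c = 379500.00 / 5700.00 = 66.58 cm

x_c = 60.00 cm, y_c = 66.58 cm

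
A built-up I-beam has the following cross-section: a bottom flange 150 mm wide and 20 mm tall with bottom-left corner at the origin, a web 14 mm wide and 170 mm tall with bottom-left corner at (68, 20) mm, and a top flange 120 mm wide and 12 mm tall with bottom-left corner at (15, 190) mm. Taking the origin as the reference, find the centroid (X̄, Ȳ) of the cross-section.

bottom flange: A = 150 × 20 = 3000.00, centroid at (75.00, 10.00).
web: A = 14 × 170 = 2380.00, centroid at (75.00, 105.00).
top flange: A = 120 × 12 = 1440.00, centroid at (75.00, 196.00).
ΣA = 6820.00 mm², ΣAX̄ = 511500.00 mm³, ΣAȲ = 562140.00 mm³.
X̄ = 511500.00/6820.00 = 75.00 mm; Ȳ = 562140.00/6820.00 = 82.43 mm.

X̄ = 75.00 mm, Ȳ = 82.43 mm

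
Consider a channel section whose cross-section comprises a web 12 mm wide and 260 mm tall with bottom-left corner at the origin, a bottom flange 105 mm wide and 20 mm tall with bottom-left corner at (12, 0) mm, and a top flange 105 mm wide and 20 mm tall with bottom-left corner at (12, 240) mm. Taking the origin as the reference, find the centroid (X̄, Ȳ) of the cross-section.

X̄ = 39.57 mm, Ȳ = 130.00 mm

web: A = 12 × 260 = 3120.00, centroid at (6.00, 130.00).
bottom flange: A = 105 × 20 = 2100.00, centroid at (64.50, 10.00).
top flange: A = 105 × 20 = 2100.00, centroid at (64.50, 250.00).
ΣA = 7320.00 mm², ΣAX̄ = 289620.00 mm³, ΣAȲ = 951600.00 mm³.
X̄ = 289620.00/7320.00 = 39.57 mm; Ȳ = 951600.00/7320.00 = 130.00 mm.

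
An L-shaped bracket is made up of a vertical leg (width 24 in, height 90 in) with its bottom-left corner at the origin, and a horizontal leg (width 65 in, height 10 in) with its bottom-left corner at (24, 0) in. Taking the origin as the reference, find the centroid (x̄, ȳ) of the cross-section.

vertical leg: A = 24 × 90 = 2160.00, centroid at (12.00, 45.00).
horizontal leg: A = 65 × 10 = 650.00, centroid at (56.50, 5.00).
ΣA = 2810.00 in², ΣAx̄ = 62645.00 in³, ΣAȳ = 100450.00 in³.
x̄ = 62645.00/2810.00 = 22.29 in; ȳ = 100450.00/2810.00 = 35.75 in.

x̄ = 22.29 in, ȳ = 35.75 in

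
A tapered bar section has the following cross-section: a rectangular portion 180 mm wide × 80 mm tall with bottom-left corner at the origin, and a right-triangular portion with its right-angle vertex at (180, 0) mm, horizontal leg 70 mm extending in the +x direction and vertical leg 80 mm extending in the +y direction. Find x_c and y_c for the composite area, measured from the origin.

Part | A | x̄ᵢ | ȳᵢ | A·x̄ᵢ | A·ȳᵢ
rectangular portion | 14400.00 | 90.00 | 40.00 | 1296000.00 | 576000.00
triangular portion | 2800.00 | 203.33 | 26.67 | 569333.33 | 74666.67
Σ | 17200.00 |  |  | 1865333.33 | 650666.67
x_c = 1865333.33 / 17200.00 = 108.45 mm
y_c = 650666.67 / 17200.00 = 37.83 mm

x_c = 108.45 mm, y_c = 37.83 mm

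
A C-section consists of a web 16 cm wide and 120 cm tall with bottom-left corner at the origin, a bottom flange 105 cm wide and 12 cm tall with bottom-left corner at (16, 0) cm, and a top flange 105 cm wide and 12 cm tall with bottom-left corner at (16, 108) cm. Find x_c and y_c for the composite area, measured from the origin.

x_c = 42.34 cm, y_c = 60.00 cm

Part | A | x̄ᵢ | ȳᵢ | A·x̄ᵢ | A·ȳᵢ
web | 1920.00 | 8.00 | 60.00 | 15360.00 | 115200.00
bottom flange | 1260.00 | 68.50 | 6.00 | 86310.00 | 7560.00
top flange | 1260.00 | 68.50 | 114.00 | 86310.00 | 143640.00
Σ | 4440.00 |  |  | 187980.00 | 266400.00
x_c = 187980.00 / 4440.00 = 42.34 cm
y_c = 266400.00 / 4440.00 = 60.00 cm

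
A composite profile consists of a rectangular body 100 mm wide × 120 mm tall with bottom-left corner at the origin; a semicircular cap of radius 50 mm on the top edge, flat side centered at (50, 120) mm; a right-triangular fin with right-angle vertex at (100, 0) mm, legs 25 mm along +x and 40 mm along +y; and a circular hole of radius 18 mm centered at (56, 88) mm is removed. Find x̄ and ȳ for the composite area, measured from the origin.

x̄ = 51.50 mm, ȳ = 77.34 mm

rectangular body: A = 100 × 120 = 12000.00, centroid at (50.00, 60.00).
semicircular top: A = ½π·50² = 3926.99, centroid at (50.00, 141.22).
triangular fin: A = ½·25·40 = 500.00, centroid at (108.33, 13.33).
hole: A = −π·18² = -1017.88, centroid at (56.00, 88.00).
ΣA = 15409.11 mm²
ΣAx̄ = (12000.00)(50.00) + (3926.99)(50.00) + (500.00)(108.33) + (-1017.88)(56.00) = 793515.15 mm³
ΣAȳ = (12000.00)(60.00) + (3926.99)(141.22) + (500.00)(13.33) + (-1017.88)(88.00) = 1191665.81 mm³
x̄ = 793515.15 / 15409.11 = 51.50 mm
ȳ = 1191665.81 / 15409.11 = 77.34 mm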